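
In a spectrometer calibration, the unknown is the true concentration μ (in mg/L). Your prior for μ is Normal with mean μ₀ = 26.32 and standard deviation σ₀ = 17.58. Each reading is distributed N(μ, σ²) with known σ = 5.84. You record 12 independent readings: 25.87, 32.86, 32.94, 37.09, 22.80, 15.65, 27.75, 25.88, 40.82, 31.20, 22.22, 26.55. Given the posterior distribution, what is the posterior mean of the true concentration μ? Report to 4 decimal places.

For Normal data with known variance σ², a Normal(μ₀, σ₀²) prior on μ is conjugate. Posterior precision = 1/σ₀² + n/σ²; posterior mean is the precision-weighted average of μ₀ and x̄.
Σxᵢ = 25.87 + 32.86 + 32.94 + 37.09 + 22.80 + 15.65 + 27.75 + 25.88 + 40.82 + 31.20 + 22.22 + 26.55 = 341.63, so n·x̄ = 341.63.
σ₀² = 17.58² = 309.0564, σ² = 5.84² = 34.1056; σ² + n·σ₀² = 34.1056 + 12·309.0564 = 3742.7824.
Posterior mean = (μ₀/σ₀² + n·x̄/σ²)/(1/σ₀² + n/σ²) = (σ²·μ₀ + σ₀²·n·x̄)/(σ² + n·σ₀²) = (34.1056·26.32 + 309.0564·341.63)/3742.7824 = 106480.597324/3742.7824 = 28.4496.

28.4496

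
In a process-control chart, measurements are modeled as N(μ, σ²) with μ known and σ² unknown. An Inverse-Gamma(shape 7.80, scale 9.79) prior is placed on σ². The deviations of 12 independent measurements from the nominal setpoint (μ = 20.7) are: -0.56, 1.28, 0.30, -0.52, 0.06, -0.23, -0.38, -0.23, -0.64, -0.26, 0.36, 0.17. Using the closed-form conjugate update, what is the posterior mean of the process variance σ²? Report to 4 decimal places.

0.8899

With known mean μ and an Inverse-Gamma(α, β) prior on σ², the Normal likelihood is conjugate: posterior is Inv-Gamma(α + n/2, β + Σ(xᵢ−μ)²/2).
Σ(xᵢ−μ)² = (-0.56)² + (1.28)² + (0.30)² + (-0.52)² + (0.06)² + (-0.23)² + (-0.38)² + (-0.23)² + (-0.64)² + (-0.26)² + (0.36)² + (0.17)² = 3.2019.
Posterior: Inv-Gamma(7.80 + 12/2, 9.79 + 3.2019/2) = Inv-Gamma(13.80, 11.39095).
E[σ²|data] = β/(α−1) = 11.39095/12.80 = 0.8899.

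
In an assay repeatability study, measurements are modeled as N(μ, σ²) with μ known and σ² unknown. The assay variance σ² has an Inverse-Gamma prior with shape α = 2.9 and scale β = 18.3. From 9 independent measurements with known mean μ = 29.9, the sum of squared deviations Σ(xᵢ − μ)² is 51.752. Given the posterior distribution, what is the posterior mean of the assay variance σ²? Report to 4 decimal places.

With known mean μ and an Inverse-Gamma(α, β) prior on σ², the Normal likelihood is conjugate: posterior is Inv-Gamma(α + n/2, β + Σ(xᵢ−μ)²/2).
Posterior: Inv-Gamma(2.9 + 9/2, 18.3 + 51.752/2) = Inv-Gamma(7.40, 44.1760).
E[σ²|data] = β/(α−1) = 44.1760/6.40 = 6.9025.

6.9025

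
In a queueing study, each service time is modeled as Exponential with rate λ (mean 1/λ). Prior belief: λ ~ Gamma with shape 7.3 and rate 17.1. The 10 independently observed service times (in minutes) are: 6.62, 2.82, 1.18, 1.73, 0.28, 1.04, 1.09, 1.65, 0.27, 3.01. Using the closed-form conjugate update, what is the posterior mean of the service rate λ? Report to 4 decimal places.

0.4702

With a Gamma(shape α, rate β) prior on the exponential rate λ, the posterior after n observations with total T = Σxᵢ is Gamma(α+n, β+T).
Sum of observations T = 19.69 minutes; n = 10.
Posterior: Gamma(7.3+10, 17.1+19.69) = Gamma(17.3, 36.79).
Posterior mean of λ = α/β = 17.3/36.79 = 0.4702.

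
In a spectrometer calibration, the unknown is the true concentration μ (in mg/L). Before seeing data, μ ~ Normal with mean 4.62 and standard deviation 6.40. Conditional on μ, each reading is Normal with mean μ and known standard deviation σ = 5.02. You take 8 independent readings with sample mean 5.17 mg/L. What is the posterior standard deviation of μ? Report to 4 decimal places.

For Normal data with known variance σ², a Normal(μ₀, σ₀²) prior on μ is conjugate. Posterior precision = 1/σ₀² + n/σ²; posterior mean is the precision-weighted average of μ₀ and x̄.
σ₀² = 6.40² = 40.96, σ² = 5.02² = 25.2004; σ² + n·σ₀² = 25.2004 + 8·40.96 = 352.8804.
Posterior precision = 1/σ₀² + n/σ² = 1/40.96 + 8/25.2004 = (σ² + n·σ₀²)/(σ₀²σ²) = 352.8804/(40.96·25.2004); posterior variance σₙ² = σ₀²σ²/(σ² + n·σ₀²) = 40.96·25.2004/352.8804 = 2.925094.
Posterior SD = √σₙ² = √(40.96·25.2004/352.8804) = 1.7103.

1.7103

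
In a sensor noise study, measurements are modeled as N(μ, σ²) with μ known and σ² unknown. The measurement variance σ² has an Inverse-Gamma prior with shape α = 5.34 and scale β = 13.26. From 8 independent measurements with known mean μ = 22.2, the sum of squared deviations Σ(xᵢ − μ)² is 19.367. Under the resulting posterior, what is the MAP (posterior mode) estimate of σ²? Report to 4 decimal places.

2.2189

With known mean μ and an Inverse-Gamma(α, β) prior on σ², the Normal likelihood is conjugate: posterior is Inv-Gamma(α + n/2, β + Σ(xᵢ−μ)²/2).
Posterior: Inv-Gamma(5.34 + 8/2, 13.26 + 19.367/2) = Inv-Gamma(9.34, 22.9435).
Mode = β/(α+1) = 22.9435/10.34 = 2.2189.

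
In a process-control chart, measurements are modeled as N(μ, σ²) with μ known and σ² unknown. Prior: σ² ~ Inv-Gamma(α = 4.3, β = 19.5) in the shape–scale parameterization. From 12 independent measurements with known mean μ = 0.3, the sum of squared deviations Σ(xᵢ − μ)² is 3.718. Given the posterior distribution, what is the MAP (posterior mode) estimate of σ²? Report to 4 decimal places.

1.8902

With known mean μ and an Inverse-Gamma(α, β) prior on σ², the Normal likelihood is conjugate: posterior is Inv-Gamma(α + n/2, β + Σ(xᵢ−μ)²/2).
Posterior: Inv-Gamma(4.3 + 12/2, 19.5 + 3.718/2) = Inv-Gamma(10.30, 21.3590).
Mode = β/(α+1) = 21.3590/11.30 = 1.8902.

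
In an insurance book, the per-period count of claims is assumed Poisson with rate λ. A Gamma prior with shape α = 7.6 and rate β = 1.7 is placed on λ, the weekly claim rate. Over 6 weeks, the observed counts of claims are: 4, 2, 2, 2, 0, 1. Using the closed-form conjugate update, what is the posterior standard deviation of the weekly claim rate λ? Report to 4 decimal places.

With a Gamma(shape α, rate β) prior, the Poisson likelihood is conjugate: the posterior is Gamma(α + ΣXᵢ, β + n).
Sum of counts S = 11 over n = 6 weeks.
Posterior: Gamma(α+S, β+n) = Gamma(7.6+11, 1.7+6) = Gamma(18.6, 7.7).
SD = √α/β = √18.6/7.7 = 0.5601.

0.5601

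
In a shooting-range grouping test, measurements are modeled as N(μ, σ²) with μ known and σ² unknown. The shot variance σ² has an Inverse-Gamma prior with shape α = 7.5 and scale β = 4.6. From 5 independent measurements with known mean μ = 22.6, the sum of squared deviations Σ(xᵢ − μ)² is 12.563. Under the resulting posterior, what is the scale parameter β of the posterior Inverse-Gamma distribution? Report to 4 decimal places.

With known mean μ and an Inverse-Gamma(α, β) prior on σ², the Normal likelihood is conjugate: posterior is Inv-Gamma(α + n/2, β + Σ(xᵢ−μ)²/2).
Posterior: Inv-Gamma(7.5 + 5/2, 4.6 + 12.563/2) = Inv-Gamma(10.00, 10.8815).
Posterior β = 10.8815.

10.8815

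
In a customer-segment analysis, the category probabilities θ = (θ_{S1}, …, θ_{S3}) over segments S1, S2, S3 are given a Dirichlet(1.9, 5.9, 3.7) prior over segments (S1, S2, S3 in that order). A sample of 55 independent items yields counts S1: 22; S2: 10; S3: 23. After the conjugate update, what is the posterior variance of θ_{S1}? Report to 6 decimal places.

0.003411

The Dirichlet prior is conjugate to the Multinomial likelihood: each posterior αⱼ = prior αⱼ + observed count nⱼ.
Posterior concentration: (23.9, 15.9, 26.7), total = 66.5.
Var[θ_j] = α_j(Σα−α_j)/((Σα)²(Σα+1)) = 23.9·42.6/(66.5²·67.5) = 0.003411.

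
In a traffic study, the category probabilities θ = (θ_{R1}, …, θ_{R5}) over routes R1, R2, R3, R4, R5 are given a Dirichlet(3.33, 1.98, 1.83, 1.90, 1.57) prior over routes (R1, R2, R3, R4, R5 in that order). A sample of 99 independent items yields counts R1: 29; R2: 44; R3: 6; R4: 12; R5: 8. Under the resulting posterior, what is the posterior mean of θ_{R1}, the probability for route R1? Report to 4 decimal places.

0.2950

The Dirichlet prior is conjugate to the Multinomial likelihood: each posterior αⱼ = prior αⱼ + observed count nⱼ.
Posterior concentration: (32.33, 45.98, 7.83, 13.90, 9.57), total = 109.61.
E[θ_{R1}|data] = α_{R1}/Σα = 32.33/109.61 = 0.2950.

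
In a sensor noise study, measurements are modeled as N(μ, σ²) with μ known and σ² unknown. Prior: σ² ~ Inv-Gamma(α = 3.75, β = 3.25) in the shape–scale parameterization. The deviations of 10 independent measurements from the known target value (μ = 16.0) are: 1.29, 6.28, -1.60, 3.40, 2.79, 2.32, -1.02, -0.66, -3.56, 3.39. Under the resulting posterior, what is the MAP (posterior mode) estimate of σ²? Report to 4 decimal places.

5.1554

With known mean μ and an Inverse-Gamma(α, β) prior on σ², the Normal likelihood is conjugate: posterior is Inv-Gamma(α + n/2, β + Σ(xᵢ−μ)²/2).
Σ(xᵢ−μ)² = (1.29)² + (6.28)² + (-1.60)² + (3.40)² + (2.79)² + (2.32)² + (-1.02)² + (-0.66)² + (-3.56)² + (3.39)² = 94.0307.
Posterior: Inv-Gamma(3.75 + 10/2, 3.25 + 94.0307/2) = Inv-Gamma(8.75, 50.26535).
Mode = β/(α+1) = 50.26535/9.75 = 5.1554.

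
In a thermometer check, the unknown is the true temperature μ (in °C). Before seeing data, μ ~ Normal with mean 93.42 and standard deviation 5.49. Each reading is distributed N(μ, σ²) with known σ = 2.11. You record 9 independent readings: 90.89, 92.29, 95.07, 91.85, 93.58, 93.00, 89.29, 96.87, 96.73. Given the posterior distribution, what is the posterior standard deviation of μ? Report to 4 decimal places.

For Normal data with known variance σ², a Normal(μ₀, σ₀²) prior on μ is conjugate. Posterior precision = 1/σ₀² + n/σ²; posterior mean is the precision-weighted average of μ₀ and x̄.
σ₀² = 5.49² = 30.1401, σ² = 2.11² = 4.4521; σ² + n·σ₀² = 4.4521 + 9·30.1401 = 275.713.
Posterior precision = 1/σ₀² + n/σ² = 1/30.1401 + 9/4.4521 = (σ² + n·σ₀²)/(σ₀²σ²) = 275.713/(30.1401·4.4521); posterior variance σₙ² = σ₀²σ²/(σ² + n·σ₀²) = 30.1401·4.4521/275.713 = 0.486690.
Posterior SD = √σₙ² = √(30.1401·4.4521/275.713) = 0.6976.

0.6976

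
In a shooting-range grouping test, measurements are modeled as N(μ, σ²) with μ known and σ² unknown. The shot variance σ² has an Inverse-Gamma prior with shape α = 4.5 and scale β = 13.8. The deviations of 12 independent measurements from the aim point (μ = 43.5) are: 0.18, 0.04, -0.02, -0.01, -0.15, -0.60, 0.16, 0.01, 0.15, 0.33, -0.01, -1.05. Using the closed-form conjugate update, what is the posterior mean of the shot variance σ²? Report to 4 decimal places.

1.5409

With known mean μ and an Inverse-Gamma(α, β) prior on σ², the Normal likelihood is conjugate: posterior is Inv-Gamma(α + n/2, β + Σ(xᵢ−μ)²/2).
Σ(xᵢ−μ)² = (0.18)² + (0.04)² + (-0.02)² + (-0.01)² + (-0.15)² + (-0.60)² + (0.16)² + (0.01)² + (0.15)² + (0.33)² + (-0.01)² + (-1.05)² = 1.6767.
Posterior: Inv-Gamma(4.5 + 12/2, 13.8 + 1.6767/2) = Inv-Gamma(10.50, 14.63835).
E[σ²|data] = β/(α−1) = 14.63835/9.50 = 1.5409.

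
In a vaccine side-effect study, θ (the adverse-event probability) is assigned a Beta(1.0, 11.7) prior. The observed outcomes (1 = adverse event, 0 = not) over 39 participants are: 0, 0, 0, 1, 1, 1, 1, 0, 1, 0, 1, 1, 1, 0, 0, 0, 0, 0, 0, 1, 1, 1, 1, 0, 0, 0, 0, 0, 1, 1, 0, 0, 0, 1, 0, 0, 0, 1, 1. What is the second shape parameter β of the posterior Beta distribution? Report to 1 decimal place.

The Beta prior is conjugate to a Binomial/Bernoulli likelihood; the update adds successes to α and failures to β.
Posterior: Beta(α+k, β+n−k) = Beta(1.0+17, 11.7+22) = Beta(18.0, 33.7).
Posterior β = 33.7.

33.7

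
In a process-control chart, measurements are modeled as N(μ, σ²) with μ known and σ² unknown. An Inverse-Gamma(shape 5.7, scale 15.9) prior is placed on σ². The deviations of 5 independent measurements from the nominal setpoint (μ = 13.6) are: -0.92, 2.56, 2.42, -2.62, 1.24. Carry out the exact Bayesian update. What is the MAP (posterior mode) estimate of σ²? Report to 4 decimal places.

2.9053

With known mean μ and an Inverse-Gamma(α, β) prior on σ², the Normal likelihood is conjugate: posterior is Inv-Gamma(α + n/2, β + Σ(xᵢ−μ)²/2).
Σ(xᵢ−μ)² = (-0.92)² + (2.56)² + (2.42)² + (-2.62)² + (1.24)² = 21.6584.
Posterior: Inv-Gamma(5.7 + 5/2, 15.9 + 21.6584/2) = Inv-Gamma(8.20, 26.72920).
Mode = β/(α+1) = 26.72920/9.20 = 2.9053.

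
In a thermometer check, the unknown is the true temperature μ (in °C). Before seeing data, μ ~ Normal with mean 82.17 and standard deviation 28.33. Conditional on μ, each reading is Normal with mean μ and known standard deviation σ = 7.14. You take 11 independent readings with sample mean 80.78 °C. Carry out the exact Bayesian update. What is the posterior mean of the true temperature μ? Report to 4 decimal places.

80.7880

For Normal data with known variance σ², a Normal(μ₀, σ₀²) prior on μ is conjugate. Posterior precision = 1/σ₀² + n/σ²; posterior mean is the precision-weighted average of μ₀ and x̄.
n·x̄ = 11·80.78 = 888.58.
σ₀² = 28.33² = 802.5889, σ² = 7.14² = 50.9796; σ² + n·σ₀² = 50.9796 + 11·802.5889 = 8879.4575.
Posterior mean = (μ₀/σ₀² + n·x̄/σ²)/(1/σ₀² + n/σ²) = (σ²·μ₀ + σ₀²·n·x̄)/(σ² + n·σ₀²) = (50.9796·82.17 + 802.5889·888.58)/8879.4575 = 717353.438494/8879.4575 = 80.7880.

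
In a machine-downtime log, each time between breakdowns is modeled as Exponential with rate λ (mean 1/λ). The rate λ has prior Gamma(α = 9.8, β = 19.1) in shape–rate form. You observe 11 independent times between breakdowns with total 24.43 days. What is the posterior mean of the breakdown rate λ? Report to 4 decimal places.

0.4778

With a Gamma(shape α, rate β) prior on the exponential rate λ, the posterior after n observations with total T = Σxᵢ is Gamma(α+n, β+T).
Posterior: Gamma(9.8+11, 19.1+24.43) = Gamma(20.8, 43.53).
Posterior mean of λ = α/β = 20.8/43.53 = 0.4778.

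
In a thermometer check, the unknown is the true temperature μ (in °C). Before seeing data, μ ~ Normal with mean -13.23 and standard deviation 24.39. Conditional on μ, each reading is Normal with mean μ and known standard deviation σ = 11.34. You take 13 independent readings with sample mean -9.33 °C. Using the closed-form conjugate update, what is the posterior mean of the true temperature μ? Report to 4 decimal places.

For Normal data with known variance σ², a Normal(μ₀, σ₀²) prior on μ is conjugate. Posterior precision = 1/σ₀² + n/σ²; posterior mean is the precision-weighted average of μ₀ and x̄.
n·x̄ = 13·(-9.33) = -121.29.
σ₀² = 24.39² = 594.8721, σ² = 11.34² = 128.5956; σ² + n·σ₀² = 128.5956 + 13·594.8721 = 7861.9329.
Posterior mean = (μ₀/σ₀² + n·x̄/σ²)/(1/σ₀² + n/σ²) = (σ²·μ₀ + σ₀²·n·x̄)/(σ² + n·σ₀²) = (128.5956·(-13.23) + 594.8721·(-121.29))/7861.9329 = -73853.356797/7861.9329 = -9.3938.

-9.3938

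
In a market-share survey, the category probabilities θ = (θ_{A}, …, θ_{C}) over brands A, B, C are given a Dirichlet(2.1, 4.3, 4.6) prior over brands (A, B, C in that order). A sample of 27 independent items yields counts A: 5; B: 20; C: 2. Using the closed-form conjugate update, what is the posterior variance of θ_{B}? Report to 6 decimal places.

0.005911

The Dirichlet prior is conjugate to the Multinomial likelihood: each posterior αⱼ = prior αⱼ + observed count nⱼ.
Posterior concentration: (7.1, 24.3, 6.6), total = 38.0.
Var[θ_j] = α_j(Σα−α_j)/((Σα)²(Σα+1)) = 24.3·13.7/(38.0²·39.0) = 0.005911.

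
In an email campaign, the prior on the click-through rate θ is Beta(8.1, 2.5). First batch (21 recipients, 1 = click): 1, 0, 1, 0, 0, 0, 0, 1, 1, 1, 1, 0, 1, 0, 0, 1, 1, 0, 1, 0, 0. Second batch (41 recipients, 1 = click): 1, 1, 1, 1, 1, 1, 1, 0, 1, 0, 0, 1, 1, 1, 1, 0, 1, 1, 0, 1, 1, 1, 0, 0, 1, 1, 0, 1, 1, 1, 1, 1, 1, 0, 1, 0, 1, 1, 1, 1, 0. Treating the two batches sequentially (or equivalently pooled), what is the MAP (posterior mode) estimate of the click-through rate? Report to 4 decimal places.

The Beta prior is conjugate to a Binomial/Bernoulli likelihood; the update adds successes to α and failures to β.
After batch 1: Beta(8.1+10, 2.5+11) = Beta(18.1, 13.5).
After batch 2: Beta(18.1+30, 13.5+11) = Beta(48.1, 24.5).
Mode of Beta(a,b) for a,b>1 is (a−1)/(a+b−2) = 47.1/70.6 = 0.6671.

0.6671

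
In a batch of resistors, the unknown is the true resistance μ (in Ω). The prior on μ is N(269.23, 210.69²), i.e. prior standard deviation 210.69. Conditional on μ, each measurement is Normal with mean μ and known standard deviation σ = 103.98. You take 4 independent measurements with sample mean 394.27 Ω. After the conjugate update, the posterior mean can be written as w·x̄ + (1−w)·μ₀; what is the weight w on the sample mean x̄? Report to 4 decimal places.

For Normal data with known variance σ², a Normal(μ₀, σ₀²) prior on μ is conjugate. Posterior precision = 1/σ₀² + n/σ²; posterior mean is the precision-weighted average of μ₀ and x̄.
σ₀² = 210.69² = 44390.2761, σ² = 103.98² = 10811.8404. Prior precision 1/σ₀² = 1/44390.2761; data precision n/σ² = 4/10811.8404.
w = (n/σ²)/(1/σ₀² + n/σ²) = n·σ₀²/(σ² + n·σ₀²) = 4·44390.2761/(10811.8404 + 4·44390.2761) = 177561.1044/188372.9448 = 0.9426.

0.9426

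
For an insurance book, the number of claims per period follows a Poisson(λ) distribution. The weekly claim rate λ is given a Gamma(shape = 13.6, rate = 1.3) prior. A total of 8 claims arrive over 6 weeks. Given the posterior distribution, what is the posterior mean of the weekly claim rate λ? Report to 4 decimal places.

With a Gamma(shape α, rate β) prior, the Poisson likelihood is conjugate: the posterior is Gamma(α + ΣXᵢ, β + n).
Posterior: Gamma(α+S, β+n) = Gamma(13.6+8, 1.3+6) = Gamma(21.6, 7.3).
Posterior mean = α/β = 21.6/7.3 = 2.9589.

2.9589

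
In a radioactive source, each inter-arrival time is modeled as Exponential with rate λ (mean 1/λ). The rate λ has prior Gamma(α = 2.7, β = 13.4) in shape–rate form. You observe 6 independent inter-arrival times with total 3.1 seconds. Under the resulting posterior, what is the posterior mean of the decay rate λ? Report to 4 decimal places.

0.5273

With a Gamma(shape α, rate β) prior on the exponential rate λ, the posterior after n observations with total T = Σxᵢ is Gamma(α+n, β+T).
Posterior: Gamma(2.7+6, 13.4+3.1) = Gamma(8.7, 16.5).
Posterior mean of λ = α/β = 8.7/16.5 = 0.5273.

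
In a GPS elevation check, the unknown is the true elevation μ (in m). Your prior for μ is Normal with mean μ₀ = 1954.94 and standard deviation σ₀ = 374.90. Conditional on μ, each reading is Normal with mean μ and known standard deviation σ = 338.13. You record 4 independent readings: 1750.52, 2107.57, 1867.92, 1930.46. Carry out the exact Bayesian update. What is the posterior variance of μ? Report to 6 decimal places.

For Normal data with known variance σ², a Normal(μ₀, σ₀²) prior on μ is conjugate. Posterior precision = 1/σ₀² + n/σ²; posterior mean is the precision-weighted average of μ₀ and x̄.
σ₀² = 374.90² = 140550.01, σ² = 338.13² = 114331.8969; σ² + n·σ₀² = 114331.8969 + 4·140550.01 = 676531.9369.
Posterior precision = 1/σ₀² + n/σ² = 1/140550.01 + 4/114331.8969 = (σ² + n·σ₀²)/(σ₀²σ²) = 676531.9369/(140550.01·114331.8969); posterior variance σₙ² = σ₀²σ²/(σ² + n·σ₀²) = 140550.01·114331.8969/676531.9369 = 23752.536098.

23752.536098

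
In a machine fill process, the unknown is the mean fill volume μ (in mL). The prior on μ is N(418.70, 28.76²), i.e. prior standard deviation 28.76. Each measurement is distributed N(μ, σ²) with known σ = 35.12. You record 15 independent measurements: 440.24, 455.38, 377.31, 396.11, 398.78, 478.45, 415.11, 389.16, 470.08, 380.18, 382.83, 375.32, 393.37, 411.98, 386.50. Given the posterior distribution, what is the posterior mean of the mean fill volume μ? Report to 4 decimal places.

For Normal data with known variance σ², a Normal(μ₀, σ₀²) prior on μ is conjugate. Posterior precision = 1/σ₀² + n/σ²; posterior mean is the precision-weighted average of μ₀ and x̄.
Σxᵢ = 440.24 + 455.38 + 377.31 + 396.11 + 398.78 + 478.45 + 415.11 + 389.16 + 470.08 + 380.18 + 382.83 + 375.32 + 393.37 + 411.98 + 386.50 = 6150.8, so n·x̄ = 6150.8.
σ₀² = 28.76² = 827.1376, σ² = 35.12² = 1233.4144; σ² + n·σ₀² = 1233.4144 + 15·827.1376 = 13640.4784.
Posterior mean = (μ₀/σ₀² + n·x̄/σ²)/(1/σ₀² + n/σ²) = (σ²·μ₀ + σ₀²·n·x̄)/(σ² + n·σ₀²) = (1233.4144·418.70 + 827.1376·6150.8)/13640.4784 = 5603988.55936/13640.4784 = 410.8352.

410.8352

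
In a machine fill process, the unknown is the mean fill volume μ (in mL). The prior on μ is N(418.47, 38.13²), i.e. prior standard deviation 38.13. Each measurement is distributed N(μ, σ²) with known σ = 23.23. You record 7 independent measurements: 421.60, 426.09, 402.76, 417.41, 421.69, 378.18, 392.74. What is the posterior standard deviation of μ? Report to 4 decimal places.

8.5562

For Normal data with known variance σ², a Normal(μ₀, σ₀²) prior on μ is conjugate. Posterior precision = 1/σ₀² + n/σ²; posterior mean is the precision-weighted average of μ₀ and x̄.
σ₀² = 38.13² = 1453.8969, σ² = 23.23² = 539.6329; σ² + n·σ₀² = 539.6329 + 7·1453.8969 = 10716.9112.
Posterior precision = 1/σ₀² + n/σ² = 1/1453.8969 + 7/539.6329 = (σ² + n·σ₀²)/(σ₀²σ²) = 10716.9112/(1453.8969·539.6329); posterior variance σₙ² = σ₀²σ²/(σ² + n·σ₀²) = 1453.8969·539.6329/10716.9112 = 73.208650.
Posterior SD = √σₙ² = √(1453.8969·539.6329/10716.9112) = 8.5562.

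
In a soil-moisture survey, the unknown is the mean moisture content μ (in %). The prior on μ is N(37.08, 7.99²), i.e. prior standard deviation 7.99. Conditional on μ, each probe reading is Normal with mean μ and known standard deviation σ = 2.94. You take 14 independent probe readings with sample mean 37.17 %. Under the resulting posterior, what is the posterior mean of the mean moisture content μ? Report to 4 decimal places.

37.1691

For Normal data with known variance σ², a Normal(μ₀, σ₀²) prior on μ is conjugate. Posterior precision = 1/σ₀² + n/σ²; posterior mean is the precision-weighted average of μ₀ and x̄.
n·x̄ = 14·37.17 = 520.38.
σ₀² = 7.99² = 63.8401, σ² = 2.94² = 8.6436; σ² + n·σ₀² = 8.6436 + 14·63.8401 = 902.405.
Posterior mean = (μ₀/σ₀² + n·x̄/σ²)/(1/σ₀² + n/σ²) = (σ²·μ₀ + σ₀²·n·x̄)/(σ² + n·σ₀²) = (8.6436·37.08 + 63.8401·520.38)/902.405 = 33541.615926/902.405 = 37.1691.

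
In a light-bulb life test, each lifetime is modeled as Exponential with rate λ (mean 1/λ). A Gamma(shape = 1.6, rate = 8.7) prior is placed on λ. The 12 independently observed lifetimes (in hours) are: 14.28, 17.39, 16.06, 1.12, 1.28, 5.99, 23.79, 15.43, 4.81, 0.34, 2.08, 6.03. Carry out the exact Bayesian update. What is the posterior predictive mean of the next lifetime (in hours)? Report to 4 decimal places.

With a Gamma(shape α, rate β) prior on the exponential rate λ, the posterior after n observations with total T = Σxᵢ is Gamma(α+n, β+T).
Sum of observations T = 108.60 hours; n = 12.
Posterior: Gamma(1.6+12, 8.7+108.60) = Gamma(13.6, 117.30).
The predictive distribution for the next observation is Lomax; its mean is β/(α−1) = 117.30/12.6 = 9.3095.

9.3095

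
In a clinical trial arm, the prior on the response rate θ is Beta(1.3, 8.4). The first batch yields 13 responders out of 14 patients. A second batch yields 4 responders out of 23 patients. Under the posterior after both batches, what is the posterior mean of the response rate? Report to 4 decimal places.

0.3919

The Beta prior is conjugate to a Binomial/Bernoulli likelihood; the update adds successes to α and failures to β.
After batch 1: Beta(1.3+13, 8.4+1) = Beta(14.3, 9.4).
After batch 2: Beta(14.3+4, 9.4+19) = Beta(18.3, 28.4).
Posterior mean = α/(α+β) = 18.3/46.7 = 0.3919.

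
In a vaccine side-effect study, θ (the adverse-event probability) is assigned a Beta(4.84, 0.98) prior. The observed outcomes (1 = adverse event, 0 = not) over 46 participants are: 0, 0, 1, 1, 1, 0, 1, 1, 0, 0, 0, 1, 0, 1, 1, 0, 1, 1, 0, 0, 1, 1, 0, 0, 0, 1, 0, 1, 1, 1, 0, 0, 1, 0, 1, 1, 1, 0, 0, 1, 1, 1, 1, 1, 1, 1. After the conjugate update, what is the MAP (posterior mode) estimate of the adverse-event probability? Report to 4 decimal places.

0.6190

The Beta prior is conjugate to a Binomial/Bernoulli likelihood; the update adds successes to α and failures to β.
Posterior: Beta(α+k, β+n−k) = Beta(4.84+27, 0.98+19) = Beta(31.84, 19.98).
Mode of Beta(a,b) for a,b>1 is (a−1)/(a+b−2) = 30.84/49.82 = 0.6190.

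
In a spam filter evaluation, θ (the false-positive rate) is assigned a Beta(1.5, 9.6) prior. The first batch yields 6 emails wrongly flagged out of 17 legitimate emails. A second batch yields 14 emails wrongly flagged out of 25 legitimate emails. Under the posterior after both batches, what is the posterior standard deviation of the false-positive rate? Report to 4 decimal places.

0.0667

The Beta prior is conjugate to a Binomial/Bernoulli likelihood; the update adds successes to α and failures to β.
After batch 1: Beta(1.5+6, 9.6+11) = Beta(7.5, 20.6).
After batch 2: Beta(7.5+14, 20.6+11) = Beta(21.5, 31.6).
Var = αβ/((α+β)²(α+β+1)) = 21.5·31.6/(53.1²·54.1) = 0.00445389; SD = √0.00445389 = 0.0667.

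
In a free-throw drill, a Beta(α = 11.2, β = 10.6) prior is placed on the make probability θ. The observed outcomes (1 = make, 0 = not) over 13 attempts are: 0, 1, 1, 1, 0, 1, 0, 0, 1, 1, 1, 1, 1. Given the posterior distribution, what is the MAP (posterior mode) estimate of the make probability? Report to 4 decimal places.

The Beta prior is conjugate to a Binomial/Bernoulli likelihood; the update adds successes to α and failures to β.
Posterior: Beta(α+k, β+n−k) = Beta(11.2+9, 10.6+4) = Beta(20.2, 14.6).
Mode of Beta(a,b) for a,b>1 is (a−1)/(a+b−2) = 19.2/32.8 = 0.5854.

0.5854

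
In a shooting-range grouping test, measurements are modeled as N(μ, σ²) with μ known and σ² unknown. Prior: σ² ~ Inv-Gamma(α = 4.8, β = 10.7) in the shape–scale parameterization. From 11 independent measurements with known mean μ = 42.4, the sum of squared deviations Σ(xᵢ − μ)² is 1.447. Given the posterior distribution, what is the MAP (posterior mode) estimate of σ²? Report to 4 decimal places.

1.0109

With known mean μ and an Inverse-Gamma(α, β) prior on σ², the Normal likelihood is conjugate: posterior is Inv-Gamma(α + n/2, β + Σ(xᵢ−μ)²/2).
Posterior: Inv-Gamma(4.8 + 11/2, 10.7 + 1.447/2) = Inv-Gamma(10.30, 11.4235).
Mode = β/(α+1) = 11.4235/11.30 = 1.0109.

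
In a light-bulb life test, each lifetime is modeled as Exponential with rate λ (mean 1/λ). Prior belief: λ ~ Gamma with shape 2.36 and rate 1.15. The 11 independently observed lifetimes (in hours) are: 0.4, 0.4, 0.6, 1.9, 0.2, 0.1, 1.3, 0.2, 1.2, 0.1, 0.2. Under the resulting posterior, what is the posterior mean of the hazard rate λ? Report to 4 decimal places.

1.7239

With a Gamma(shape α, rate β) prior on the exponential rate λ, the posterior after n observations with total T = Σxᵢ is Gamma(α+n, β+T).
Sum of observations T = 6.6 hours; n = 11.
Posterior: Gamma(2.36+11, 1.15+6.6) = Gamma(13.36, 7.75).
Posterior mean of λ = α/β = 13.36/7.75 = 1.7239.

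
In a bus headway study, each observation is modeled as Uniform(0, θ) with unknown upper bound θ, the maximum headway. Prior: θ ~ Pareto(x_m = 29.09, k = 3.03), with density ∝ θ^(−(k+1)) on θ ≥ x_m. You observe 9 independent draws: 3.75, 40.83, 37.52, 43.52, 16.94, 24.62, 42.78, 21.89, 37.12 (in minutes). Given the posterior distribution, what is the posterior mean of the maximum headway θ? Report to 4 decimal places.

47.4656

A Pareto(scale x_m, shape k) prior on the upper bound θ of Uniform(0, θ) is conjugate: posterior is Pareto(max(x_m, max xᵢ), k + n).
Sample maximum = 43.52; prior scale x_m = 29.09 → posterior scale = max = 43.52.
Posterior shape = 3.03 + 9 = 12.03.
E[θ|data] = k·x_m/(k−1) = 12.03·43.52/11.03 = 47.4656.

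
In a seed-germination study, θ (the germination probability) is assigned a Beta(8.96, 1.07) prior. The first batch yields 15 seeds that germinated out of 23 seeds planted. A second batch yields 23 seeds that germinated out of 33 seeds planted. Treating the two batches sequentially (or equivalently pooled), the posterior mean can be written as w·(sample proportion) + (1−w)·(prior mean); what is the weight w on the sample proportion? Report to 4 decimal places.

0.8481

The Beta prior is conjugate to a Binomial/Bernoulli likelihood; the update adds successes to α and failures to β.
Total number of seeds planted: n = 23 + 33 = 56.
Posterior mean = (α₀+k)/(α₀+β₀+n) = [n/(α₀+β₀+n)]·(k/n) + [(α₀+β₀)/(α₀+β₀+n)]·α₀/(α₀+β₀), so only n and the prior enter the weight.
The weight on the data is w = n/(α₀+β₀+n) = 56/(8.96+1.07+56) = 56/66.03 = 0.8481.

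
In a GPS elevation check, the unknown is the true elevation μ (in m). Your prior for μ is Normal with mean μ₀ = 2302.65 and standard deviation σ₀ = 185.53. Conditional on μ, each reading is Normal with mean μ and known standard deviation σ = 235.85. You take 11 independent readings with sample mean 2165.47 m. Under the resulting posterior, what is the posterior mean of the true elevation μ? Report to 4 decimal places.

For Normal data with known variance σ², a Normal(μ₀, σ₀²) prior on μ is conjugate. Posterior precision = 1/σ₀² + n/σ²; posterior mean is the precision-weighted average of μ₀ and x̄.
n·x̄ = 11·2165.47 = 23820.17.
σ₀² = 185.53² = 34421.3809, σ² = 235.85² = 55625.2225; σ² + n·σ₀² = 55625.2225 + 11·34421.3809 = 434260.4124.
Posterior mean = (μ₀/σ₀² + n·x̄/σ²)/(1/σ₀² + n/σ²) = (σ²·μ₀ + σ₀²·n·x̄)/(σ² + n·σ₀²) = (55625.2225·2302.65 + 34421.3809·23820.17)/434260.4124 = 948008563.262378/434260.4124 = 2183.0416.

2183.0416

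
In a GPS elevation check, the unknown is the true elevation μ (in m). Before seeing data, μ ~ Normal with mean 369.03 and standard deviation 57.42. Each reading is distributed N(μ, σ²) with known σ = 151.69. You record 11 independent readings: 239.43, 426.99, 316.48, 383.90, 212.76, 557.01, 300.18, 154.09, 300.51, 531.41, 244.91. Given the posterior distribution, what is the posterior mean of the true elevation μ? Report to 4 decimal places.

For Normal data with known variance σ², a Normal(μ₀, σ₀²) prior on μ is conjugate. Posterior precision = 1/σ₀² + n/σ²; posterior mean is the precision-weighted average of μ₀ and x̄.
Σxᵢ = 239.43 + 426.99 + 316.48 + 383.90 + 212.76 + 557.01 + 300.18 + 154.09 + 300.51 + 531.41 + 244.91 = 3667.67, so n·x̄ = 3667.67.
σ₀² = 57.42² = 3297.0564, σ² = 151.69² = 23009.8561; σ² + n·σ₀² = 23009.8561 + 11·3297.0564 = 59277.4765.
Posterior mean = (μ₀/σ₀² + n·x̄/σ²)/(1/σ₀² + n/σ²) = (σ²·μ₀ + σ₀²·n·x̄)/(σ² + n·σ₀²) = (23009.8561·369.03 + 3297.0564·3667.67)/59277.4765 = 20583842.043171/59277.4765 = 347.2456.

347.2456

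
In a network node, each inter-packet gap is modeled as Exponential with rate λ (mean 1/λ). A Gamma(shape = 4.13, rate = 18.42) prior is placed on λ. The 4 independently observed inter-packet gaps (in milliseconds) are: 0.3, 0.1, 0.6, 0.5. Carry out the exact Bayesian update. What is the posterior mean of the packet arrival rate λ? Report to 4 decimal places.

0.4081

With a Gamma(shape α, rate β) prior on the exponential rate λ, the posterior after n observations with total T = Σxᵢ is Gamma(α+n, β+T).
Sum of observations T = 1.5 milliseconds; n = 4.
Posterior: Gamma(4.13+4, 18.42+1.5) = Gamma(8.13, 19.92).
Posterior mean of λ = α/β = 8.13/19.92 = 0.4081.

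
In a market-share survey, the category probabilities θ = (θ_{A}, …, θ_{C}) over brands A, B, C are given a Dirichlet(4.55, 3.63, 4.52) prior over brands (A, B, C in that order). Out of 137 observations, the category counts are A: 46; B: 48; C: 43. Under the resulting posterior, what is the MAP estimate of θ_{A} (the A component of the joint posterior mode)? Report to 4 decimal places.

The Dirichlet prior is conjugate to the Multinomial likelihood: each posterior αⱼ = prior αⱼ + observed count nⱼ.
Posterior concentration: (50.55, 51.63, 47.52), total = 149.70.
Joint mode component: (α_{A}−1)/(Σα−K) = 49.55/146.70 = 0.3378.

0.3378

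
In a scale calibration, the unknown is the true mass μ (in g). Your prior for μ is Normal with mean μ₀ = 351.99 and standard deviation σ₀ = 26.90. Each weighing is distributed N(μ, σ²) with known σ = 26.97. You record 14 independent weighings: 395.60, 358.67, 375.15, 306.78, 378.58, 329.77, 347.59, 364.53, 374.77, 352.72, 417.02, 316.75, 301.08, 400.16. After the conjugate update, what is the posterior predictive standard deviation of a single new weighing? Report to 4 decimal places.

27.8542

For Normal data with known variance σ², a Normal(μ₀, σ₀²) prior on μ is conjugate. Posterior precision = 1/σ₀² + n/σ²; posterior mean is the precision-weighted average of μ₀ and x̄.
σ₀² = 26.90² = 723.61, σ² = 26.97² = 727.3809; σ² + n·σ₀² = 727.3809 + 14·723.61 = 10857.9209.
Posterior precision = 1/σ₀² + n/σ² = 1/723.61 + 14/727.3809 = (σ² + n·σ₀²)/(σ₀²σ²) = 10857.9209/(723.61·727.3809); posterior variance σₙ² = σ₀²σ²/(σ² + n·σ₀²) = 723.61·727.3809/10857.9209 = 48.475219.
Predictive variance for one new observation = σₙ² + σ² = 723.61·727.3809/10857.9209 + 727.3809 = σ²·(σ₀² + 10857.9209)/10857.9209 = 727.3809·11581.5309/10857.9209 = 775.856119; SD = √(727.3809·11581.5309/10857.9209) = 27.8542.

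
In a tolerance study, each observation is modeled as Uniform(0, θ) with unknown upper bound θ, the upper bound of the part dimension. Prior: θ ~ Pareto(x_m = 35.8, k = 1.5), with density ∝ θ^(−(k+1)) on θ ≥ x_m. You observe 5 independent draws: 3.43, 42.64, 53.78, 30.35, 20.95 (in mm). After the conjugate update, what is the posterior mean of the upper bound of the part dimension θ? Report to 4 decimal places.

63.5582

A Pareto(scale x_m, shape k) prior on the upper bound θ of Uniform(0, θ) is conjugate: posterior is Pareto(max(x_m, max xᵢ), k + n).
Sample maximum = 53.78; prior scale x_m = 35.8 → posterior scale = max = 53.78.
Posterior shape = 1.5 + 5 = 6.5.
E[θ|data] = k·x_m/(k−1) = 6.5·53.78/5.5 = 63.5582.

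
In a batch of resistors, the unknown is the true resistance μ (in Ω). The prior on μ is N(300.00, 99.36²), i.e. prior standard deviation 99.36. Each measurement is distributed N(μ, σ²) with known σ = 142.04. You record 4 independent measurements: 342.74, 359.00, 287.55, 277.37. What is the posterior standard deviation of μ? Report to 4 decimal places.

57.7780

For Normal data with known variance σ², a Normal(μ₀, σ₀²) prior on μ is conjugate. Posterior precision = 1/σ₀² + n/σ²; posterior mean is the precision-weighted average of μ₀ and x̄.
σ₀² = 99.36² = 9872.4096, σ² = 142.04² = 20175.3616; σ² + n·σ₀² = 20175.3616 + 4·9872.4096 = 59665.
Posterior precision = 1/σ₀² + n/σ² = 1/9872.4096 + 4/20175.3616 = (σ² + n·σ₀²)/(σ₀²σ²) = 59665/(9872.4096·20175.3616); posterior variance σₙ² = σ₀²σ²/(σ² + n·σ₀²) = 9872.4096·20175.3616/59665 = 3338.296045.
Posterior SD = √σₙ² = √(9872.4096·20175.3616/59665) = 57.7780.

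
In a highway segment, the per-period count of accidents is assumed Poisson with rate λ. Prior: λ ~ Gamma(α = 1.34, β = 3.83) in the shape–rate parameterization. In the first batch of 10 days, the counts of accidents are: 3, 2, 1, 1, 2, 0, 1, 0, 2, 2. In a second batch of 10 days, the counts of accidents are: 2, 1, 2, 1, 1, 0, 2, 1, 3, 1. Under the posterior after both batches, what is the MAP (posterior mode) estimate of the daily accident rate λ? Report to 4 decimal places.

1.1893

With a Gamma(shape α, rate β) prior, the Poisson likelihood is conjugate: the posterior is Gamma(α + ΣXᵢ, β + n).
Batch 1: sum of counts S = 14 over n = 10 days.
After batch 1: Gamma(α+S, β+n) = Gamma(1.34+14, 3.83+10) = Gamma(15.34, 13.83).
Batch 2: sum of counts S = 14 over n = 10 days.
After batch 2: Gamma(α+S, β+n) = Gamma(15.34+14, 13.83+10) = Gamma(29.34, 23.83).
Mode of Gamma(α,β) for α≥1 is (α−1)/β = 28.34/23.83 = 1.1893.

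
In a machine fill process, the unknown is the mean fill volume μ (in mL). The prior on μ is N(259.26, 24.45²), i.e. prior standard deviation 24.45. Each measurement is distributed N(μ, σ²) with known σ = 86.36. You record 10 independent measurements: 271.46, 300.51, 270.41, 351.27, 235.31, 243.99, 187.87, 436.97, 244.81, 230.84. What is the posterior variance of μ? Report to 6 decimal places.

For Normal data with known variance σ², a Normal(μ₀, σ₀²) prior on μ is conjugate. Posterior precision = 1/σ₀² + n/σ²; posterior mean is the precision-weighted average of μ₀ and x̄.
σ₀² = 24.45² = 597.8025, σ² = 86.36² = 7458.0496; σ² + n·σ₀² = 7458.0496 + 10·597.8025 = 13436.0746.
Posterior precision = 1/σ₀² + n/σ² = 1/597.8025 + 10/7458.0496 = (σ² + n·σ₀²)/(σ₀²σ²) = 13436.0746/(597.8025·7458.0496); posterior variance σₙ² = σ₀²σ²/(σ² + n·σ₀²) = 597.8025·7458.0496/13436.0746 = 331.826134.

331.826134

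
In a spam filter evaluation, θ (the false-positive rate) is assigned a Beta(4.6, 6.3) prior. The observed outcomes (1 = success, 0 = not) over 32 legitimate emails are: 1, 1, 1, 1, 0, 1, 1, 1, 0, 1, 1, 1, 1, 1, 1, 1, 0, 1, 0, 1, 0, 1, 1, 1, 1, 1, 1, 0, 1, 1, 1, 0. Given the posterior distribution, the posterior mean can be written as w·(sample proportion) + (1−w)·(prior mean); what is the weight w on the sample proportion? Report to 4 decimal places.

0.7459

The Beta prior is conjugate to a Binomial/Bernoulli likelihood; the update adds successes to α and failures to β.
Posterior mean = (α₀+k)/(α₀+β₀+n) = [n/(α₀+β₀+n)]·(k/n) + [(α₀+β₀)/(α₀+β₀+n)]·α₀/(α₀+β₀), so only n and the prior enter the weight.
The weight on the data is w = n/(α₀+β₀+n) = 32/(4.6+6.3+32) = 32/42.9 = 0.7459.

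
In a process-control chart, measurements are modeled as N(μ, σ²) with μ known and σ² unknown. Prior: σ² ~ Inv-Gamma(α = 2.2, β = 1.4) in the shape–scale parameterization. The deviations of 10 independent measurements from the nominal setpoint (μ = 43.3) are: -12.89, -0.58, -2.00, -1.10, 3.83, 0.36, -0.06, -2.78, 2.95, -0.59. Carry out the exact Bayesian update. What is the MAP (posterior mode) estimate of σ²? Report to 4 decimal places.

With known mean μ and an Inverse-Gamma(α, β) prior on σ², the Normal likelihood is conjugate: posterior is Inv-Gamma(α + n/2, β + Σ(xᵢ−μ)²/2).
Σ(xᵢ−μ)² = (-12.89)² + (-0.58)² + (-2.00)² + (-1.10)² + (3.83)² + (0.36)² + (-0.06)² + (-2.78)² + (2.95)² + (-0.59)² = 203.2796.
Posterior: Inv-Gamma(2.2 + 10/2, 1.4 + 203.2796/2) = Inv-Gamma(7.20, 103.03980).
Mode = β/(α+1) = 103.03980/8.20 = 12.5658.

12.5658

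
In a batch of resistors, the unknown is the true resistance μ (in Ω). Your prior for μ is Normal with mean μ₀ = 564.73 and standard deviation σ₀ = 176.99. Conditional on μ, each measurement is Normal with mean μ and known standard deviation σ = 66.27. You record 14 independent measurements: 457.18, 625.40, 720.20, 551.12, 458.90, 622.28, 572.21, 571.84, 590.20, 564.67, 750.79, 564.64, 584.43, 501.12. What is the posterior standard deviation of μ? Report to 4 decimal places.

For Normal data with known variance σ², a Normal(μ₀, σ₀²) prior on μ is conjugate. Posterior precision = 1/σ₀² + n/σ²; posterior mean is the precision-weighted average of μ₀ and x̄.
σ₀² = 176.99² = 31325.4601, σ² = 66.27² = 4391.7129; σ² + n·σ₀² = 4391.7129 + 14·31325.4601 = 442948.1543.
Posterior precision = 1/σ₀² + n/σ² = 1/31325.4601 + 14/4391.7129 = (σ² + n·σ₀²)/(σ₀²σ²) = 442948.1543/(31325.4601·4391.7129); posterior variance σₙ² = σ₀²σ²/(σ² + n·σ₀²) = 31325.4601·4391.7129/442948.1543 = 310.583588.
Posterior SD = √σₙ² = √(31325.4601·4391.7129/442948.1543) = 17.6234.

17.6234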